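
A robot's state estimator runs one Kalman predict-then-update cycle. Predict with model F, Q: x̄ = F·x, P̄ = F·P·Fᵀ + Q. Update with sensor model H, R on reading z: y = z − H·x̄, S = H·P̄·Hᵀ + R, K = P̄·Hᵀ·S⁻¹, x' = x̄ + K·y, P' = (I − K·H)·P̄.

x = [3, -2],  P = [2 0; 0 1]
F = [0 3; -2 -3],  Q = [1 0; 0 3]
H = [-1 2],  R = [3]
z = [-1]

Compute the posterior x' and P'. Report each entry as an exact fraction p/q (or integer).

x' = [-578/129, -343/129]
P' = [506/129 211/129; 211/129 179/129]

x̄ = F·x = [-6, 0]
P̄ = F·P·Fᵀ + Q = [10 -9; -9 20]
y = z − H·x̄ = [-7]
S = H·P̄·Hᵀ + R = [129]
K = P̄·Hᵀ·S⁻¹ = [-28/129; 49/129]
x' = x̄ + K·y = [-578/129, -343/129]
P' = (I − K·H)·P̄ = [506/129 211/129; 211/129 179/129]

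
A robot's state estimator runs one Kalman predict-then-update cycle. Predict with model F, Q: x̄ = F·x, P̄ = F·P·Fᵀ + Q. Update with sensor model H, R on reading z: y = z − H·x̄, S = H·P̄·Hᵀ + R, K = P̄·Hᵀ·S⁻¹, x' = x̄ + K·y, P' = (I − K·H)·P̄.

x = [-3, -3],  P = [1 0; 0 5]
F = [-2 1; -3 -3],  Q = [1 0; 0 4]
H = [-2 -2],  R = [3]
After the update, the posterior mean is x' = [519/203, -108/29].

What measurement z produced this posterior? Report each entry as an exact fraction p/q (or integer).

x̄ = F·x = [3, 18]
P̄ = F·P·Fᵀ + Q = [10 -9; -9 58]
S = H·P̄·Hᵀ + R = [203]
K = P̄·Hᵀ·S⁻¹ = [-2/203; -14/29]
x' − x̄ = [-90/203, -630/29] = K·y
y = (KᵀK)⁻¹·Kᵀ·(x' − x̄) = [45]
z = y + H·x̄ = [45] + [-42] = [3]

z = [3]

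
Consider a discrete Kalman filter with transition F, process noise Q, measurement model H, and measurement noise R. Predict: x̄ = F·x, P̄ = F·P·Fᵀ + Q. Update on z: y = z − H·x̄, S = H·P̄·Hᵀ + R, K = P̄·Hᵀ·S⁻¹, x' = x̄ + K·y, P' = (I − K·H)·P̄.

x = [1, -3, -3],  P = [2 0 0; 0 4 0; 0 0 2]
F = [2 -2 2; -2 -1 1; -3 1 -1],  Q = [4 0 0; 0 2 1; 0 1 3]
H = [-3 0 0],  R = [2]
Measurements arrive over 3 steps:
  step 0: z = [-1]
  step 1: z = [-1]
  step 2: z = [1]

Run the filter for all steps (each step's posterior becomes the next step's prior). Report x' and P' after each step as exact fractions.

step 0: x̄ = F·x = [2, -2, -3]
step 0: P̄ = F·P·Fᵀ + Q = [36 4 -24; 4 16 7; -24 7 27]
step 0: y = z − H·x̄ = [5]
step 0: S = H·P̄·Hᵀ + R = [326]
step 0: K = P̄·Hᵀ·S⁻¹ = [-54/163; -6/163; 36/163]
step 0: x' = x̄ + K·y = [56/163, -356/163, -309/163]
step 0: P' = (I − K·H)·P̄ = [36/163 4/163 -24/163; 4/163 2536/163 1573/163; -24/163 1573/163 1809/163]
step 1: x̄ = F·x = [206/163, -65/163, -215/163]
step 1: P̄ = F·P·Fᵀ + Q = [5368/163 2310/163 -2390/163; 2310/163 1781/163 -792/163; -2390/163 -792/163 1844/163]
step 1: y = z − H·x̄ = [455/163]
step 1: S = H·P̄·Hᵀ + R = [48638/163]
step 1: K = P̄·Hᵀ·S⁻¹ = [-8052/24319; -3465/24319; 3585/24319]
step 1: x' = x̄ + K·y = [8258/24319, -19370/24319, -22070/24319]
step 1: P' = (I − K·H)·P̄ = [5368/24319 2310/24319 -2390/24319; 2310/24319 118403/24319 34254/24319; -2390/24319 34254/24319 117422/24319]
step 2: x̄ = F·x = [11116/24319, -19216/24319, -22074/24319]
step 2: P̄ = F·P·Fᵀ + Q = [750416/24319 322562/24319 -329242/24319; 322562/24319 256227/24319 -106090/24319; -329242/24319 -106090/24319 260386/24319]
step 2: y = z − H·x̄ = [57667/24319]
step 2: S = H·P̄·Hᵀ + R = [6802382/24319]
step 2: K = P̄·Hᵀ·S⁻¹ = [-1125624/3401191; -483843/3401191; 493863/3401191]
step 2: x' = x̄ + K·y = [-1114508/3401191, -3834823/3401191, -1916127/3401191]
step 2: P' = (I − K·H)·P̄ = [750416/3401191 322562/3401191 -329242/3401191; 322562/3401191 16582461/3401191 4814012/3401191; -329242/3401191 4814012/3401191 16358452/3401191]

step 0: x' = [56/163, -356/163, -309/163], P' = [36/163 4/163 -24/163; 4/163 2536/163 1573/163; -24/163 1573/163 1809/163]
step 1: x' = [8258/24319, -19370/24319, -22070/24319], P' = [5368/24319 2310/24319 -2390/24319; 2310/24319 118403/24319 34254/24319; -2390/24319 34254/24319 117422/24319]
step 2: x' = [-1114508/3401191, -3834823/3401191, -1916127/3401191], P' = [750416/3401191 322562/3401191 -329242/3401191; 322562/3401191 16582461/3401191 4814012/3401191; -329242/3401191 4814012/3401191 16358452/3401191]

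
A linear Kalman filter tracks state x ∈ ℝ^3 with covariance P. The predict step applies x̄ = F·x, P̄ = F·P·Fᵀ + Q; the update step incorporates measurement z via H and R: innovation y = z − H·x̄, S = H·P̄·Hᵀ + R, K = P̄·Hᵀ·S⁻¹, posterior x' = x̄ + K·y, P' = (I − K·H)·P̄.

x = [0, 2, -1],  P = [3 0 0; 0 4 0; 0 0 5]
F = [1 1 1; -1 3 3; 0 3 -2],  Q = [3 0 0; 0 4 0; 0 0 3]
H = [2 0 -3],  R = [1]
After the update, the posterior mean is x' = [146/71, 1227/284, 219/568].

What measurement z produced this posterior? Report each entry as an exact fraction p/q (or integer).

x̄ = F·x = [1, 3, 8]
P̄ = F·P·Fᵀ + Q = [15 24 2; 24 88 6; 2 6 59]
S = H·P̄·Hᵀ + R = [568]
K = P̄·Hᵀ·S⁻¹ = [3/71; 15/284; -173/568]
x' − x̄ = [75/71, 375/284, -4325/568] = K·y
y = (KᵀK)⁻¹·Kᵀ·(x' − x̄) = [25]
z = y + H·x̄ = [25] + [-22] = [3]

z = [3]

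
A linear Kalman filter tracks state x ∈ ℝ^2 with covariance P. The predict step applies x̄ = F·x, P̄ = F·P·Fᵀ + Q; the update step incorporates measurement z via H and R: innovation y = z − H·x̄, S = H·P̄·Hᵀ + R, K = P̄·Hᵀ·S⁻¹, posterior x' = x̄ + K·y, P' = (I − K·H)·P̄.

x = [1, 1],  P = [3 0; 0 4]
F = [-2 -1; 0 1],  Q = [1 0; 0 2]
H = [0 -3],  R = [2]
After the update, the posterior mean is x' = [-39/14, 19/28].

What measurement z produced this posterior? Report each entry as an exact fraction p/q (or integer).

x̄ = F·x = [-3, 1]
P̄ = F·P·Fᵀ + Q = [17 -4; -4 6]
S = H·P̄·Hᵀ + R = [56]
K = P̄·Hᵀ·S⁻¹ = [3/14; -9/28]
x' − x̄ = [3/14, -9/28] = K·y
y = (KᵀK)⁻¹·Kᵀ·(x' − x̄) = [1]
z = y + H·x̄ = [1] + [-3] = [-2]

z = [-2]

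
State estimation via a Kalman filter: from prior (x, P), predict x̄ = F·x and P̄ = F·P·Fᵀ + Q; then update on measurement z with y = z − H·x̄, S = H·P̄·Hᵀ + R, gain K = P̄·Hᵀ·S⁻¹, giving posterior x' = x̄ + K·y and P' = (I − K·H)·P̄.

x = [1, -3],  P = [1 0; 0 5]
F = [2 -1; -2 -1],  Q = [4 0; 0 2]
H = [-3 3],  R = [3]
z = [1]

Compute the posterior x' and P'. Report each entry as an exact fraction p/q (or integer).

x̄ = F·x = [5, 1]
P̄ = F·P·Fᵀ + Q = [13 1; 1 11]
y = z − H·x̄ = [13]
S = H·P̄·Hᵀ + R = [201]
K = P̄·Hᵀ·S⁻¹ = [-12/67; 10/67]
x' = x̄ + K·y = [179/67, 197/67]
P' = (I − K·H)·P̄ = [439/67 427/67; 427/67 437/67]

x' = [179/67, 197/67]
P' = [439/67 427/67; 427/67 437/67]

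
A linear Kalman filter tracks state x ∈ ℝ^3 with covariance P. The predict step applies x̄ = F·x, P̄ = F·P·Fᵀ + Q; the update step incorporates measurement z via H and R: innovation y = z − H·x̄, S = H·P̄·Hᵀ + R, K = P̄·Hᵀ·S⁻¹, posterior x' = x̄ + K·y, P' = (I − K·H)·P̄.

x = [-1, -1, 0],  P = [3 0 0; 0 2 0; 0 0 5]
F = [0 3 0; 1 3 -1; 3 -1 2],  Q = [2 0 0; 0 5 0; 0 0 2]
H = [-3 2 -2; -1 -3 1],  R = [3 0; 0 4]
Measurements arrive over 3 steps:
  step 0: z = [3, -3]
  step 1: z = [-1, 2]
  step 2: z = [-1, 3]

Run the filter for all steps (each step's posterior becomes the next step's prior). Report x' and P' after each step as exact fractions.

step 0: x̄ = F·x = [-3, -4, -2]
step 0: P̄ = F·P·Fᵀ + Q = [20 18 -6; 18 31 -7; -6 -7 51]
step 0: y = z − H·x̄ = [-2, -16]
step 0: S = H·P̄·Hᵀ + R = [279 -152; -152 516]
step 0: K = P̄·Hᵀ·S⁻¹ = [-4588/30215 -6036/30215; -1646/30215 -14789/60430; -9678/30215 3433/60430]
step 0: x' = x̄ + K·y = [15107/30215, 744/30215, -68538/30215]
step 0: P' = (I − K·H)·P̄ = [66364/30215 -67442/30215 -160106/30215; -67442/30215 100326/30215 203958/30215; -160106/30215 203958/30215 458634/30215]
step 1: x̄ = F·x = [2232/30215, 85877/30215, -92499/30215]
step 1: P̄ = F·P·Fᵀ + Q = [963364/30215 88734/30215 315792/30215; 88734/30215 270819/30215 29122/30215; 315792/30215 29122/30215 260116/30215]
step 1: y = z − H·x̄ = [-380271/30215, 412792/30215]
step 1: S = H·P̄·Hᵀ + R = [13376381/30215 1283268/30215; 1283268/30215 3507799/30215]
step 1: K = P̄·Hᵀ·S⁻¹ = [-349435464/1498423933 -262501210/1498423933; 62252660/1498423933 -395295143/1498423933; -157544412/1498423933 -3468230/1498423933]
step 1: x' = x̄ + K·y = [922265632/1498423933, -1925116725/1498423933, -2651822005/1498423933]
step 1: P' = (I − K·H)·P̄ = [1160880984/1498423933 -664022212/1498423933 -1881190492/1498423933; -664022212/1498423933 1573928556/1498423933 2476582884/1498423933; -1881190492/1498423933 2476582884/1498423933 5534685240/1498423933]
step 2: x̄ = F·x = [-5775350175/1498423933, -2201262538/1498423933, -611730389/1498423933]
step 2: P̄ = F·P·Fᵀ + Q = [17162204870/1498423933 4743541716/1498423933 4161511728/1498423933; 4743541716/1498423933 13271793301/1498423933 1596579788/1498423933; 4161511728/1498423933 1596579788/1498423933 8660962070/1498423933]
step 2: y = z − H·x̄ = [-15645410160/1498423933, -7272135601/1498423933]
step 2: S = H·P̄·Hᵀ + R = [226929138953/1498423933 -3650150748/1498423933; -3650150748/1498423933 161821750493/1498423933]
step 2: K = P̄·Hᵀ·S⁻¹ = [-5500901390754/24498238512025 -4246638339394/24498238512025; 880233724802/24498238512025 -6484225440803/24498238512025; -574960163868/4899647702405 -21758541118/4899647702405]
step 2: x' = x̄ + K·y = [-16377152804777/24498238512025, -13710743147699/24498238512025, 4108620478041/4899647702405]
step 2: P' = (I − K·H)·P̄ = [18674833354038/24498238512025 -10724588970694/24498238512025 -6097097383124/4899647702405; -10724588970694/24498238512025 25714011801372/24498238512025 8096108934042/4899647702405; -6097097383124/4899647702405 8096108934042/4899647702405 3620839050906/979929540481]

step 0: x' = [15107/30215, 744/30215, -68538/30215], P' = [66364/30215 -67442/30215 -160106/30215; -67442/30215 100326/30215 203958/30215; -160106/30215 203958/30215 458634/30215]
step 1: x' = [922265632/1498423933, -1925116725/1498423933, -2651822005/1498423933], P' = [1160880984/1498423933 -664022212/1498423933 -1881190492/1498423933; -664022212/1498423933 1573928556/1498423933 2476582884/1498423933; -1881190492/1498423933 2476582884/1498423933 5534685240/1498423933]
step 2: x' = [-16377152804777/24498238512025, -13710743147699/24498238512025, 4108620478041/4899647702405], P' = [18674833354038/24498238512025 -10724588970694/24498238512025 -6097097383124/4899647702405; -10724588970694/24498238512025 25714011801372/24498238512025 8096108934042/4899647702405; -6097097383124/4899647702405 8096108934042/4899647702405 3620839050906/979929540481]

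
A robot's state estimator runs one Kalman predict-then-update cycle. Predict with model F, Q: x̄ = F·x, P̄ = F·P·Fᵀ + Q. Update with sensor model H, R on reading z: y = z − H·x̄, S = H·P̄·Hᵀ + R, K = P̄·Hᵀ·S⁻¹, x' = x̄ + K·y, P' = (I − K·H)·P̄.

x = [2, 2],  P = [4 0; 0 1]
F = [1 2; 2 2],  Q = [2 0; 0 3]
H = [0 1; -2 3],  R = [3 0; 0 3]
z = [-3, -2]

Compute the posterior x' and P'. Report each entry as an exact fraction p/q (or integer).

x̄ = F·x = [6, 8]
P̄ = F·P·Fᵀ + Q = [10 12; 12 23]
y = z − H·x̄ = [-11, -14]
S = H·P̄·Hᵀ + R = [26 45; 45 106]
K = P̄·Hᵀ·S⁻¹ = [552/731 -124/731; 413/731 135/731]
x' = x̄ + K·y = [50/731, -585/731]
P' = (I − K·H)·P̄ = [2670/731 1656/731; 1656/731 1239/731]

x' = [50/731, -585/731]
P' = [2670/731 1656/731; 1656/731 1239/731]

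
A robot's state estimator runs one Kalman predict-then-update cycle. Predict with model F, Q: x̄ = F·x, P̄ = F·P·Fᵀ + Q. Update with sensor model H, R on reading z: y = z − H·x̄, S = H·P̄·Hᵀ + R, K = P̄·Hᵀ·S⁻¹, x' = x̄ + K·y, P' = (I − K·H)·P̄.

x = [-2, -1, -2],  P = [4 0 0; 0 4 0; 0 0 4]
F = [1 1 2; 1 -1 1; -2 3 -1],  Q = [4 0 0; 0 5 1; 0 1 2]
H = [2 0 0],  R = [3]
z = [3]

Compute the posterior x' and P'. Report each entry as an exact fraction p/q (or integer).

x̄ = F·x = [-7, -3, 3]
P̄ = F·P·Fᵀ + Q = [28 8 -4; 8 17 -23; -4 -23 58]
y = z − H·x̄ = [17]
S = H·P̄·Hᵀ + R = [115]
K = P̄·Hᵀ·S⁻¹ = [56/115; 16/115; -8/115]
x' = x̄ + K·y = [147/115, -73/115, 209/115]
P' = (I − K·H)·P̄ = [84/115 24/115 -12/115; 24/115 1699/115 -2517/115; -12/115 -2517/115 6606/115]

x' = [147/115, -73/115, 209/115]
P' = [84/115 24/115 -12/115; 24/115 1699/115 -2517/115; -12/115 -2517/115 6606/115]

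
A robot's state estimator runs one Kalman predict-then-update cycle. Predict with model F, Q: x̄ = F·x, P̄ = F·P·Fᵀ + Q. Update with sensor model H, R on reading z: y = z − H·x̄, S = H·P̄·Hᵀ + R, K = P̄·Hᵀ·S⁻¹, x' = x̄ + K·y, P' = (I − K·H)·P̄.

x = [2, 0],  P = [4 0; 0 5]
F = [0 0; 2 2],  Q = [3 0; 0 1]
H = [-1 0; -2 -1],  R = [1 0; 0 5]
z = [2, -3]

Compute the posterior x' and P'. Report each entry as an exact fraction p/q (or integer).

x' = [-43/30, 254/45]
P' = [7/10 -37/30; -37/30 296/45]

x̄ = F·x = [0, 4]
P̄ = F·P·Fᵀ + Q = [3 0; 0 37]
y = z − H·x̄ = [2, 1]
S = H·P̄·Hᵀ + R = [4 6; 6 54]
K = P̄·Hᵀ·S⁻¹ = [-7/10 -1/30; 37/30 -37/45]
x' = x̄ + K·y = [-43/30, 254/45]
P' = (I − K·H)·P̄ = [7/10 -37/30; -37/30 296/45]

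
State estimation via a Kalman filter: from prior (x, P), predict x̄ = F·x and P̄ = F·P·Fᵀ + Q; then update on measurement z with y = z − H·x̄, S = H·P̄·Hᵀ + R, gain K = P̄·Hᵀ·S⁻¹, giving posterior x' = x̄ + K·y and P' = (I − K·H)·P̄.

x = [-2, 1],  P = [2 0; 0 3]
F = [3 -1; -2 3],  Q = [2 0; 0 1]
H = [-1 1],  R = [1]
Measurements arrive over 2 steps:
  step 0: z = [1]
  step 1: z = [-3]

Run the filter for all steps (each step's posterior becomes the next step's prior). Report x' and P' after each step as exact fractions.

step 0: x̄ = F·x = [-7, 7]
step 0: P̄ = F·P·Fᵀ + Q = [23 -21; -21 36]
step 0: y = z − H·x̄ = [-13]
step 0: S = H·P̄·Hᵀ + R = [102]
step 0: K = P̄·Hᵀ·S⁻¹ = [-22/51; 19/34]
step 0: x' = x̄ + K·y = [-71/51, -9/34]
step 0: P' = (I − K·H)·P̄ = [205/51 61/17; 61/17 141/34]
step 1: x̄ = F·x = [-133/34, 203/102]
step 1: P̄ = F·P·Fᵀ + Q = [707/34 99/34; 99/34 1157/102]
step 1: y = z − H·x̄ = [-454/51]
step 1: S = H·P̄·Hᵀ + R = [1393/51]
step 1: K = P̄·Hᵀ·S⁻¹ = [-912/1393; 430/1393]
step 1: x' = x̄ + K·y = [5339/2786, -2111/2786]
step 1: P' = (I − K·H)·P̄ = [25315/2786 23491/2786; 23491/2786 24351/2786]

step 0: x' = [-71/51, -9/34], P' = [205/51 61/17; 61/17 141/34]
step 1: x' = [5339/2786, -2111/2786], P' = [25315/2786 23491/2786; 23491/2786 24351/2786]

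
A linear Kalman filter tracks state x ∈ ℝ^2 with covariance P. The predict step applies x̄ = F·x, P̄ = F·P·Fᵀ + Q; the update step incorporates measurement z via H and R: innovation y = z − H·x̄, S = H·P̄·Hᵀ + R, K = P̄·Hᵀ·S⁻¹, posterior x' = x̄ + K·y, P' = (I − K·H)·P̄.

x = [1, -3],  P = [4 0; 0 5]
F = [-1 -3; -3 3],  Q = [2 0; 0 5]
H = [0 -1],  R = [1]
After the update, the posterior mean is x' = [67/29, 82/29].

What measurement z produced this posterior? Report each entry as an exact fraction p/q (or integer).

z = [-3]

x̄ = F·x = [8, -12]
P̄ = F·P·Fᵀ + Q = [51 -33; -33 86]
S = H·P̄·Hᵀ + R = [87]
K = P̄·Hᵀ·S⁻¹ = [11/29; -86/87]
x' − x̄ = [-165/29, 430/29] = K·y
y = (KᵀK)⁻¹·Kᵀ·(x' − x̄) = [-15]
z = y + H·x̄ = [-15] + [12] = [-3]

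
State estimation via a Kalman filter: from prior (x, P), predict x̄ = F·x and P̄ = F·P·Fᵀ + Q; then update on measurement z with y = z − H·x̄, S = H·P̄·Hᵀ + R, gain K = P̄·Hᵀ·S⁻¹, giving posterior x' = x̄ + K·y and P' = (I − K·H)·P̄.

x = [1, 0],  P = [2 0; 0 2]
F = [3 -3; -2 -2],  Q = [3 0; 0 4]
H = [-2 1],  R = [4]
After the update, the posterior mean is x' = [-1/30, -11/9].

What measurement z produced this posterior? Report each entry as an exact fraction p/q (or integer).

x̄ = F·x = [3, -2]
P̄ = F·P·Fᵀ + Q = [39 0; 0 20]
S = H·P̄·Hᵀ + R = [180]
K = P̄·Hᵀ·S⁻¹ = [-13/30; 1/9]
x' − x̄ = [-91/30, 7/9] = K·y
y = (KᵀK)⁻¹·Kᵀ·(x' − x̄) = [7]
z = y + H·x̄ = [7] + [-8] = [-1]

z = [-1]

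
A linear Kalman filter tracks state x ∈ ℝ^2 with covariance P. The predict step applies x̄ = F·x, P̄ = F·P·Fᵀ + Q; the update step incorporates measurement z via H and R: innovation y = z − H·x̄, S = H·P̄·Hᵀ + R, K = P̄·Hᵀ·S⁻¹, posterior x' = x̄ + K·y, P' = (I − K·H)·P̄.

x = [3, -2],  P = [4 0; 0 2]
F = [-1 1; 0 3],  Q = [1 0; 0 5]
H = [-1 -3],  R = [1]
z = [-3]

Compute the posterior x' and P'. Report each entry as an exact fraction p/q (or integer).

x̄ = F·x = [-5, -6]
P̄ = F·P·Fᵀ + Q = [7 6; 6 23]
y = z − H·x̄ = [-26]
S = H·P̄·Hᵀ + R = [251]
K = P̄·Hᵀ·S⁻¹ = [-25/251; -75/251]
x' = x̄ + K·y = [-605/251, 444/251]
P' = (I − K·H)·P̄ = [1132/251 -369/251; -369/251 148/251]

x' = [-605/251, 444/251]
P' = [1132/251 -369/251; -369/251 148/251]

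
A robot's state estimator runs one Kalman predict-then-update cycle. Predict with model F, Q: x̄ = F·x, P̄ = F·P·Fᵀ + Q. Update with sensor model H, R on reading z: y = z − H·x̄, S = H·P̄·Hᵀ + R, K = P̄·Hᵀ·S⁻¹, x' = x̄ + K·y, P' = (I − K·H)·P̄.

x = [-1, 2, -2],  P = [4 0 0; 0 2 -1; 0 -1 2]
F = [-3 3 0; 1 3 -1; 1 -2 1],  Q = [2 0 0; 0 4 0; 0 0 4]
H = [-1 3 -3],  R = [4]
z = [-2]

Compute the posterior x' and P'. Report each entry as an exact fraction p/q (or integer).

x' = [1871/309, -84/103, -231/103]
P' = [15952/309 -269/103 -2053/103; -269/103 328/103 387/103; -2053/103 387/103 1090/103]

x̄ = F·x = [9, 7, -7]
P̄ = F·P·Fᵀ + Q = [56 9 -27; 9 34 -15; -27 -15 22]
y = z − H·x̄ = [-35]
S = H·P̄·Hᵀ + R = [618]
K = P̄·Hᵀ·S⁻¹ = [26/309; 23/103; -14/103]
x' = x̄ + K·y = [1871/309, -84/103, -231/103]
P' = (I − K·H)·P̄ = [15952/309 -269/103 -2053/103; -269/103 328/103 387/103; -2053/103 387/103 1090/103]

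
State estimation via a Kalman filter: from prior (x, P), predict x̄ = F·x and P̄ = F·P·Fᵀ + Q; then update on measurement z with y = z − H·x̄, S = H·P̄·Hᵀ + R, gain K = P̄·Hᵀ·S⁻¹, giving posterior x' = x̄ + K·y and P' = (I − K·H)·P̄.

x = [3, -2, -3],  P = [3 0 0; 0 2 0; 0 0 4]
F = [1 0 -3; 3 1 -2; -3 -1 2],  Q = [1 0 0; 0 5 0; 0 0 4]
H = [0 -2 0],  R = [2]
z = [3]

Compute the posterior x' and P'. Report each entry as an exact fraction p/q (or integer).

x' = [255/101, -137/101, -8/101]
P' = [1862/101 33/101 -363/101; 33/101 50/101 -45/101; -363/101 -45/101 899/101]

x̄ = F·x = [12, 13, -13]
P̄ = F·P·Fᵀ + Q = [40 33 -33; 33 50 -45; -33 -45 49]
y = z − H·x̄ = [29]
S = H·P̄·Hᵀ + R = [202]
K = P̄·Hᵀ·S⁻¹ = [-33/101; -50/101; 45/101]
x' = x̄ + K·y = [255/101, -137/101, -8/101]
P' = (I − K·H)·P̄ = [1862/101 33/101 -363/101; 33/101 50/101 -45/101; -363/101 -45/101 899/101]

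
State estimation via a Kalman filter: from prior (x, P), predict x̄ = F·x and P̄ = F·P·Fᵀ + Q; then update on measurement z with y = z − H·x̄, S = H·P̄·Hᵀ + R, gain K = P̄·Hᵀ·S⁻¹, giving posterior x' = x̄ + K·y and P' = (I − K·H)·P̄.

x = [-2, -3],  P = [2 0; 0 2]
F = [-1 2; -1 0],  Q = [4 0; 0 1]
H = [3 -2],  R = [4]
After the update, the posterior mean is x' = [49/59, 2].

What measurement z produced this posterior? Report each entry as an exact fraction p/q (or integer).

z = [-1]

x̄ = F·x = [-4, 2]
P̄ = F·P·Fᵀ + Q = [14 2; 2 3]
S = H·P̄·Hᵀ + R = [118]
K = P̄·Hᵀ·S⁻¹ = [19/59; 0]
x' − x̄ = [285/59, 0] = K·y
y = (KᵀK)⁻¹·Kᵀ·(x' − x̄) = [15]
z = y + H·x̄ = [15] + [-16] = [-1]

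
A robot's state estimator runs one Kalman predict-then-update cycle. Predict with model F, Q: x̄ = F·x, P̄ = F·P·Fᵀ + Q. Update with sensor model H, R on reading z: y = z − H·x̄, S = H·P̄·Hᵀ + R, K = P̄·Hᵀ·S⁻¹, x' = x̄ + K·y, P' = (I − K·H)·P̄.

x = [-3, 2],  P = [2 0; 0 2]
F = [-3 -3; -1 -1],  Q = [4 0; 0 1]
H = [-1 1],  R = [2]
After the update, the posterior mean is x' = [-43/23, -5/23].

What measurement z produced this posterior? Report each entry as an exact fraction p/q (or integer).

z = [2]

x̄ = F·x = [3, 1]
P̄ = F·P·Fᵀ + Q = [40 12; 12 5]
S = H·P̄·Hᵀ + R = [23]
K = P̄·Hᵀ·S⁻¹ = [-28/23; -7/23]
x' − x̄ = [-112/23, -28/23] = K·y
y = (KᵀK)⁻¹·Kᵀ·(x' − x̄) = [4]
z = y + H·x̄ = [4] + [-2] = [2]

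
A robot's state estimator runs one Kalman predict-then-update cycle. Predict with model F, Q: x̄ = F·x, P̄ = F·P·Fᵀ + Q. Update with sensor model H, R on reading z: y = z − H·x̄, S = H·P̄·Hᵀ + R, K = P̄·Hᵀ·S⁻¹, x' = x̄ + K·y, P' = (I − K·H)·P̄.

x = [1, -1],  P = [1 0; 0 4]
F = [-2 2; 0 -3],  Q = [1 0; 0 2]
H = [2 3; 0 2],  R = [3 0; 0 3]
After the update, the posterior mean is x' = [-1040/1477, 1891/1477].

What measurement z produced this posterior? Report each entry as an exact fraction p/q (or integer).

z = [3, 2]

x̄ = F·x = [-4, 3]
P̄ = F·P·Fᵀ + Q = [21 -24; -24 38]
S = H·P̄·Hᵀ + R = [141 132; 132 155]
K = P̄·Hᵀ·S⁻¹ = [562/1477 -936/1477; 66/1477 668/1477]
x' − x̄ = [4868/1477, -2540/1477] = K·y
y = (KᵀK)⁻¹·Kᵀ·(x' − x̄) = [2, -4]
z = y + H·x̄ = [2, -4] + [1, 6] = [3, 2]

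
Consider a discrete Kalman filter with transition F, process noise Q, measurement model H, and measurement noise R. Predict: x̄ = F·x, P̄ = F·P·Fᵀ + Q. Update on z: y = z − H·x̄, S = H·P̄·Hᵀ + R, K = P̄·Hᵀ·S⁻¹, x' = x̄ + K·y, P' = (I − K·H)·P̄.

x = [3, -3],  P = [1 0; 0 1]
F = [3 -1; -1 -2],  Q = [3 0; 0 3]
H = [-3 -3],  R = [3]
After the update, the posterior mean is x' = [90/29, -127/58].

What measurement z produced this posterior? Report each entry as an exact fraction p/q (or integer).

x̄ = F·x = [12, 3]
P̄ = F·P·Fᵀ + Q = [13 -1; -1 8]
S = H·P̄·Hᵀ + R = [174]
K = P̄·Hᵀ·S⁻¹ = [-6/29; -7/58]
x' − x̄ = [-258/29, -301/58] = K·y
y = (KᵀK)⁻¹·Kᵀ·(x' − x̄) = [43]
z = y + H·x̄ = [43] + [-45] = [-2]

z = [-2]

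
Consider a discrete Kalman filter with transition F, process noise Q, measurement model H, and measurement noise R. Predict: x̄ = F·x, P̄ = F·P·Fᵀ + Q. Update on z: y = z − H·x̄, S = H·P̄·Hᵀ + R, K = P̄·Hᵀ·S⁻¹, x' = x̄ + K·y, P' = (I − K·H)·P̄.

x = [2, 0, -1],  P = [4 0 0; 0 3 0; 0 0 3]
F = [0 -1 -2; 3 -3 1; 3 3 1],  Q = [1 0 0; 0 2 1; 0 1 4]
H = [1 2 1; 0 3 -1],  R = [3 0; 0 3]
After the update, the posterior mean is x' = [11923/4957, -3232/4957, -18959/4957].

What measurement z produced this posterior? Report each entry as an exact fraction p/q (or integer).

x̄ = F·x = [2, 5, 5]
P̄ = F·P·Fᵀ + Q = [16 3 -15; 3 68 13; -15 13 70]
S = H·P̄·Hᵀ + R = [395 375; 375 607]
K = P̄·Hᵀ·S⁻¹ = [-4751/99140 1371/19828; 20639/99140 3689/19828; 15198/24785 -2131/4957]
x' − x̄ = [2009/4957, -28017/4957, -43744/4957] = K·y
y = (KᵀK)⁻¹·Kᵀ·(x' − x̄) = [-20, -8]
z = y + H·x̄ = [-20, -8] + [17, 10] = [-3, 2]

z = [-3, 2]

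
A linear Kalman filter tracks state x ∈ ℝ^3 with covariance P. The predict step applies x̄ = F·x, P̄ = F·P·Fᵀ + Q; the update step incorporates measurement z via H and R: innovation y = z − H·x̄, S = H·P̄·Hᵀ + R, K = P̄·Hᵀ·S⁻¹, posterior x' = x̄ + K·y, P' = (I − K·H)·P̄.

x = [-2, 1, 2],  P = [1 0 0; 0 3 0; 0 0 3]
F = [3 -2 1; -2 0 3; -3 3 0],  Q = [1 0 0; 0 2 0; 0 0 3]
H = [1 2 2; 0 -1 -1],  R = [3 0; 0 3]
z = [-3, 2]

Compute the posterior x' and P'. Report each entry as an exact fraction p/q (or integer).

x' = [-59/172, 389/860, -1521/860]
P' = [1539/172 771/172 -1395/172; 771/172 5499/860 -6711/860; -1395/172 -6711/860 9699/860]

x̄ = F·x = [-6, 10, 9]
P̄ = F·P·Fᵀ + Q = [25 3 -27; 3 33 6; -27 6 39]
y = z − H·x̄ = [-35, 21]
S = H·P̄·Hᵀ + R = [268 -144; -144 87]
K = P̄·Hᵀ·S⁻¹ = [97/172 52/43; 477/860 101/215; -333/860 -249/215]
x' = x̄ + K·y = [-59/172, 389/860, -1521/860]
P' = (I − K·H)·P̄ = [1539/172 771/172 -1395/172; 771/172 5499/860 -6711/860; -1395/172 -6711/860 9699/860]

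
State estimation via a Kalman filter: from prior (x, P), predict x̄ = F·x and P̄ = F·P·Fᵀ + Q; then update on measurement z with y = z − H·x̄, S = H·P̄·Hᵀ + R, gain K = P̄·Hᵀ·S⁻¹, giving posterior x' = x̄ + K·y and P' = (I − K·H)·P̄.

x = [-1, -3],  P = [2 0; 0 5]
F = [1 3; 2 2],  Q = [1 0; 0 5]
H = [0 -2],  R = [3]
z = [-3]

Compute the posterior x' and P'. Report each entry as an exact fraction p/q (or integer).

x̄ = F·x = [-10, -8]
P̄ = F·P·Fᵀ + Q = [48 34; 34 33]
y = z − H·x̄ = [-19]
S = H·P̄·Hᵀ + R = [135]
K = P̄·Hᵀ·S⁻¹ = [-68/135; -22/45]
x' = x̄ + K·y = [-58/135, 58/45]
P' = (I − K·H)·P̄ = [1856/135 34/45; 34/45 11/15]

x' = [-58/135, 58/45]
P' = [1856/135 34/45; 34/45 11/15]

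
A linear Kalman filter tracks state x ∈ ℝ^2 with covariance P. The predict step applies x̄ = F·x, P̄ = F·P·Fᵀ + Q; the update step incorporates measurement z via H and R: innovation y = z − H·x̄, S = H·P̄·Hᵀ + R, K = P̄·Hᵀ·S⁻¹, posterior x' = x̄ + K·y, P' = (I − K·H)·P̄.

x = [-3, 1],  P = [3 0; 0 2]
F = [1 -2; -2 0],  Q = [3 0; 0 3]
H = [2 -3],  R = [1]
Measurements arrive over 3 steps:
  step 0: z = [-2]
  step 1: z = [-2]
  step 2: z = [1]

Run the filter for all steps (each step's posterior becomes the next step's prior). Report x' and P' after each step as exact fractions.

step 0: x̄ = F·x = [-5, 6]
step 0: P̄ = F·P·Fᵀ + Q = [14 -6; -6 15]
step 0: y = z − H·x̄ = [26]
step 0: S = H·P̄·Hᵀ + R = [264]
step 0: K = P̄·Hᵀ·S⁻¹ = [23/132; -19/88]
step 0: x' = x̄ + K·y = [-31/66, 17/44]
step 0: P' = (I − K·H)·P̄ = [395/66 173/44; 173/44 237/88]
step 1: x̄ = F·x = [-41/33, 31/33]
step 1: P̄ = F·P·Fᵀ + Q = [133/33 124/33; 124/33 889/33]
step 1: y = z − H·x̄ = [109/33]
step 1: S = H·P̄·Hᵀ + R = [7078/33]
step 1: K = P̄·Hᵀ·S⁻¹ = [-53/3539; -2419/7078]
step 1: x' = x̄ + K·y = [-4572/3539, -1341/7078]
step 1: P' = (I − K·H)·P̄ = [14093/3539 9413/3539; 9413/3539 13357/7078]
step 2: x̄ = F·x = [-3231/3539, 9144/3539]
step 2: P̄ = F·P·Fᵀ + Q = [13772/3539 9466/3539; 9466/3539 66989/3539]
step 2: y = z − H·x̄ = [37433/3539]
step 2: S = H·P̄·Hᵀ + R = [547936/3539]
step 2: K = P̄·Hᵀ·S⁻¹ = [-427/273968; -182035/547936]
step 2: x' = x̄ + K·y = [-254641/273968, -509689/547936]
step 2: P' = (I − K·H)·P̄ = [533021/136984 710837/273968; 710837/273968 1008461/547936]

step 0: x' = [-31/66, 17/44], P' = [395/66 173/44; 173/44 237/88]
step 1: x' = [-4572/3539, -1341/7078], P' = [14093/3539 9413/3539; 9413/3539 13357/7078]
step 2: x' = [-254641/273968, -509689/547936], P' = [533021/136984 710837/273968; 710837/273968 1008461/547936]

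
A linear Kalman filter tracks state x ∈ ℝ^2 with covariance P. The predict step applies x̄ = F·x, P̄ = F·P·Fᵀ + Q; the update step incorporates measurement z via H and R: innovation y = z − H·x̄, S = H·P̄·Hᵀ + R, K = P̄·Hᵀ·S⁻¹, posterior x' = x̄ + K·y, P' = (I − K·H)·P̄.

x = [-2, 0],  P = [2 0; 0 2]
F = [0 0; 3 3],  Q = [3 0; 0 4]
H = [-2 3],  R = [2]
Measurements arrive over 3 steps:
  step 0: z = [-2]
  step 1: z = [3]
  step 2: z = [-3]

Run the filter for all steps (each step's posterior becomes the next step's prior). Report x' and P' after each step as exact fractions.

step 0: x' = [-48/187, -162/187], P' = [543/187 360/187; 360/187 280/187]
step 1: x' = [-14706/134333, 122895/134333], P' = [396267/134333 263430/134333; 263430/134333 204890/134333]
step 2: x' = [635400/7545079, -7050879/7545079], P' = [289422093/98086027 192410730/98086027; 192410730/98086027 149652790/98086027]

step 0: x̄ = F·x = [0, -6]
step 0: P̄ = F·P·Fᵀ + Q = [3 0; 0 40]
step 0: y = z − H·x̄ = [16]
step 0: S = H·P̄·Hᵀ + R = [374]
step 0: K = P̄·Hᵀ·S⁻¹ = [-3/187; 60/187]
step 0: x' = x̄ + K·y = [-48/187, -162/187]
step 0: P' = (I − K·H)·P̄ = [543/187 360/187; 360/187 280/187]
step 1: x̄ = F·x = [0, -630/187]
step 1: P̄ = F·P·Fᵀ + Q = [3 0; 0 14635/187]
step 1: y = z − H·x̄ = [2451/187]
step 1: S = H·P̄·Hᵀ + R = [134333/187]
step 1: K = P̄·Hᵀ·S⁻¹ = [-1122/134333; 43905/134333]
step 1: x' = x̄ + K·y = [-14706/134333, 122895/134333]
step 1: P' = (I − K·H)·P̄ = [396267/134333 263430/134333; 263430/134333 204890/134333]
step 2: x̄ = F·x = [0, 324567/134333]
step 2: P̄ = F·P·Fᵀ + Q = [3 0; 0 10689485/134333]
step 2: y = z − H·x̄ = [-1376700/134333]
step 2: S = H·P̄·Hᵀ + R = [98086027/134333]
step 2: K = P̄·Hᵀ·S⁻¹ = [-805998/98086027; 32068455/98086027]
step 2: x' = x̄ + K·y = [635400/7545079, -7050879/7545079]
step 2: P' = (I − K·H)·P̄ = [289422093/98086027 192410730/98086027; 192410730/98086027 149652790/98086027]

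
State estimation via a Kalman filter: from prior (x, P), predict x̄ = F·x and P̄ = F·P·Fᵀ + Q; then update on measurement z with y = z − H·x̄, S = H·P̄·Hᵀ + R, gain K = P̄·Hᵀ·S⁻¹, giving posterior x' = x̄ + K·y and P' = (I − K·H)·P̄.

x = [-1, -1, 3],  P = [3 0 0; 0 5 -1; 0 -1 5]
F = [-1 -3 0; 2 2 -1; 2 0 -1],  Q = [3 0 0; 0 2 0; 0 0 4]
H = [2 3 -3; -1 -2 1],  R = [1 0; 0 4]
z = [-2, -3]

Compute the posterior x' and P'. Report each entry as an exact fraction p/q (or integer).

x̄ = F·x = [4, -7, -5]
P̄ = F·P·Fᵀ + Q = [51 -39 -9; -39 43 19; -9 19 21]
y = z − H·x̄ = [-4, -8]
S = H·P̄·Hᵀ + R = [79 -24; -24 34]
K = P̄·Hᵀ·S⁻¹ = [84/211 171/211; -438/1055 -1178/1055; -504/1055 -604/1055]
x' = x̄ + K·y = [-860/211, 3791/1055, 1573/1055]
P' = (I − K·H)·P̄ = [6675/211 -2937/211 1485/211; -2937/211 9753/1055 109/1055; 1485/211 109/1055 5227/1055]

x' = [-860/211, 3791/1055, 1573/1055]
P' = [6675/211 -2937/211 1485/211; -2937/211 9753/1055 109/1055; 1485/211 109/1055 5227/1055]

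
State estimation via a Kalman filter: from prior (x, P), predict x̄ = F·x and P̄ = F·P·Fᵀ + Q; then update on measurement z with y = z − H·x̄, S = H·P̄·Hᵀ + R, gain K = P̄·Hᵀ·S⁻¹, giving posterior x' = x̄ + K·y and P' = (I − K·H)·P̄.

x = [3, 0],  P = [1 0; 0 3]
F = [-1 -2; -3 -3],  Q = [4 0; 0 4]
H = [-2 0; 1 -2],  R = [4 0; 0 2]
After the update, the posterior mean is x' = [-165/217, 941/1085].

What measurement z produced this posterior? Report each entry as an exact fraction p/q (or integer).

z = [2, -3]

x̄ = F·x = [-3, -9]
P̄ = F·P·Fᵀ + Q = [17 21; 21 40]
S = H·P̄·Hᵀ + R = [72 50; 50 95]
K = P̄·Hᵀ·S⁻¹ = [-99/217 -5/217; -52/217 -537/1085]
x' − x̄ = [486/217, 10706/1085] = K·y
y = (KᵀK)⁻¹·Kᵀ·(x' − x̄) = [-4, -18]
z = y + H·x̄ = [-4, -18] + [6, 15] = [2, -3]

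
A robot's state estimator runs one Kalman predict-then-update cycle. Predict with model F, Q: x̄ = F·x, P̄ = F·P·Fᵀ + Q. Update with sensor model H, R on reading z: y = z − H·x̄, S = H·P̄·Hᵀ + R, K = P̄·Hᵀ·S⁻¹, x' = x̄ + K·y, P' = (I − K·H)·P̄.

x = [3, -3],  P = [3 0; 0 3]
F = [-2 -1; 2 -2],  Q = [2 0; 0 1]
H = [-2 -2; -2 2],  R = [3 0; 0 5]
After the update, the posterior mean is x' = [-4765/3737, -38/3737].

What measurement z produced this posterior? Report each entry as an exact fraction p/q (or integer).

x̄ = F·x = [-3, 12]
P̄ = F·P·Fᵀ + Q = [17 -6; -6 25]
S = H·P̄·Hᵀ + R = [123 -32; -32 221]
K = P̄·Hᵀ·S⁻¹ = [-6334/26159 -6362/26159; -6414/26159 6410/26159]
x' − x̄ = [6446/3737, -44882/3737] = K·y
y = (KᵀK)⁻¹·Kᵀ·(x' − x̄) = [21, -28]
z = y + H·x̄ = [21, -28] + [-18, 30] = [3, 2]

z = [3, 2]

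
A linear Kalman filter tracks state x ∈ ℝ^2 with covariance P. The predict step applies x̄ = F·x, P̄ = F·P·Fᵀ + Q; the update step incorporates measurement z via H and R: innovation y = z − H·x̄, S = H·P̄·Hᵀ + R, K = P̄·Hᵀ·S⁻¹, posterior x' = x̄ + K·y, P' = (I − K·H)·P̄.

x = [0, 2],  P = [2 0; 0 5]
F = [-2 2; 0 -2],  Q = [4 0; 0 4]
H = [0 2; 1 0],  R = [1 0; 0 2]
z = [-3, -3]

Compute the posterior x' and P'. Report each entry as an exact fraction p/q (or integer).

x̄ = F·x = [4, -4]
P̄ = F·P·Fᵀ + Q = [32 -20; -20 24]
y = z − H·x̄ = [5, -7]
S = H·P̄·Hᵀ + R = [97 -40; -40 34]
K = P̄·Hᵀ·S⁻¹ = [-40/849 752/849; 416/849 -10/849]
x' = x̄ + K·y = [-2068/849, -1246/849]
P' = (I − K·H)·P̄ = [1504/849 -20/849; -20/849 208/849]

x' = [-2068/849, -1246/849]
P' = [1504/849 -20/849; -20/849 208/849]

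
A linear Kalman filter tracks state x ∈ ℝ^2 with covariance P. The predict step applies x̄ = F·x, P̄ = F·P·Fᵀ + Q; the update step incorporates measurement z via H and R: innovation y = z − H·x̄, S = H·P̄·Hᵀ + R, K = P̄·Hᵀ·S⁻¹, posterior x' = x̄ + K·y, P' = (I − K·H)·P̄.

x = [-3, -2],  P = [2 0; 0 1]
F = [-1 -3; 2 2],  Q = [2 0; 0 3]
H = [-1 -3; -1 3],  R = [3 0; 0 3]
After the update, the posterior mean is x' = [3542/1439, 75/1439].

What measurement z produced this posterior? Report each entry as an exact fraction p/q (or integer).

z = [-3, -2]

x̄ = F·x = [9, -10]
P̄ = F·P·Fᵀ + Q = [13 -10; -10 15]
S = H·P̄·Hᵀ + R = [91 -122; -122 211]
K = P̄·Hᵀ·S⁻¹ = [-553/1439 -613/1439; -225/1439 245/1439]
x' − x̄ = [-9409/1439, 14465/1439] = K·y
y = (KᵀK)⁻¹·Kᵀ·(x' − x̄) = [-24, 37]
z = y + H·x̄ = [-24, 37] + [21, -39] = [-3, -2]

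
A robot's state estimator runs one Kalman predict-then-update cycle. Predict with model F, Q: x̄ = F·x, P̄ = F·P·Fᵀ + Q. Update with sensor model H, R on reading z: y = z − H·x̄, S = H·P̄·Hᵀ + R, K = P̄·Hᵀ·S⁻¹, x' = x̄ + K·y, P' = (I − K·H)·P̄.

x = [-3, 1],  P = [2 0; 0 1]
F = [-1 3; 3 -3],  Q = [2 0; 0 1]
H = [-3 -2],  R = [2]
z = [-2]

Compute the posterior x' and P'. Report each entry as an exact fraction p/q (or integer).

x̄ = F·x = [6, -12]
P̄ = F·P·Fᵀ + Q = [13 -15; -15 28]
y = z − H·x̄ = [-8]
S = H·P̄·Hᵀ + R = [51]
K = P̄·Hᵀ·S⁻¹ = [-3/17; -11/51]
x' = x̄ + K·y = [126/17, -524/51]
P' = (I − K·H)·P̄ = [194/17 -288/17; -288/17 1307/51]

x' = [126/17, -524/51]
P' = [194/17 -288/17; -288/17 1307/51]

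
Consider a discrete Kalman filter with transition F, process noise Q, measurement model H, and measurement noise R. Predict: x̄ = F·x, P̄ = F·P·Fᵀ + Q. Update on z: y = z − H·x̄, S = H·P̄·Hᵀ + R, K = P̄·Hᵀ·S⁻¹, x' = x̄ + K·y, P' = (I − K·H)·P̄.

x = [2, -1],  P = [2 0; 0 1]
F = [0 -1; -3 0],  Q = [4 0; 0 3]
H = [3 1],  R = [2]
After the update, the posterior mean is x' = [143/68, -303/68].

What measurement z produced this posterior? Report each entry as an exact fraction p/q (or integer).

x̄ = F·x = [1, -6]
P̄ = F·P·Fᵀ + Q = [5 0; 0 21]
S = H·P̄·Hᵀ + R = [68]
K = P̄·Hᵀ·S⁻¹ = [15/68; 21/68]
x' − x̄ = [75/68, 105/68] = K·y
y = (KᵀK)⁻¹·Kᵀ·(x' − x̄) = [5]
z = y + H·x̄ = [5] + [-3] = [2]

z = [2]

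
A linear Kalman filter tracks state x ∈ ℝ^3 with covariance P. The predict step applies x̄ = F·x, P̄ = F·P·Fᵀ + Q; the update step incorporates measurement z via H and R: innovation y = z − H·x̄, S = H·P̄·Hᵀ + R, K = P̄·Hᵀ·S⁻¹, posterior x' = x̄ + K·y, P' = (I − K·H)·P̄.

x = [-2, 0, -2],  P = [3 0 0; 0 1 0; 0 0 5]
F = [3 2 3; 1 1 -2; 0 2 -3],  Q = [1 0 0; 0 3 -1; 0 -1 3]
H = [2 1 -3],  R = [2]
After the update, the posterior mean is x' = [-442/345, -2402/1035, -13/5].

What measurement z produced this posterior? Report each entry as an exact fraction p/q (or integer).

z = [3]

x̄ = F·x = [-12, 2, 6]
P̄ = F·P·Fᵀ + Q = [77 -19 -41; -19 27 31; -41 31 52]
S = H·P̄·Hᵀ + R = [1035]
K = P̄·Hᵀ·S⁻¹ = [86/345; -104/1035; -1/5]
x' − x̄ = [3698/345, -4472/1035, -43/5] = K·y
y = (KᵀK)⁻¹·Kᵀ·(x' − x̄) = [43]
z = y + H·x̄ = [43] + [-40] = [3]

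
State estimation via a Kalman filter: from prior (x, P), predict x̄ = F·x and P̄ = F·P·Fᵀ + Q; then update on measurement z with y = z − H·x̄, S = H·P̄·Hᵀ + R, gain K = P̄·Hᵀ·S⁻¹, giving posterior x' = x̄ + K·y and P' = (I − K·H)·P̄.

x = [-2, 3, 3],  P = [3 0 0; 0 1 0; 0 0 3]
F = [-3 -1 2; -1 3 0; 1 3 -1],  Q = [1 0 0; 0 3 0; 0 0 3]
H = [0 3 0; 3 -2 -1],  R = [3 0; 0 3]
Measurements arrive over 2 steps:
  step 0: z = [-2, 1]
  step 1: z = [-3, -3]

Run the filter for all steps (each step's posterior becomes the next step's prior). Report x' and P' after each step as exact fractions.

step 0: x̄ = F·x = [9, 11, 4]
step 0: P̄ = F·P·Fᵀ + Q = [41 6 -18; 6 15 6; -18 6 18]
step 0: y = z − H·x̄ = [-35, 0]
step 0: S = H·P̄·Hᵀ + R = [138 -54; -54 510]
step 0: K = P̄·Hᵀ·S⁻¹ = [897/3748 1043/3748; 1221/3748 -3/3748; 129/1874 -295/1874]
step 0: x' = x̄ + K·y = [2337/3748, -1507/3748, 2981/1874]
step 0: P' = (I − K·H)·P̄ = [2975/3748 897/3748 2001/1874; 897/3748 1221/3748 129/1874; 2001/1874 129/1874 3315/937]
step 1: x̄ = F·x = [1605/937, -3429/1874, -4073/1874]
step 1: P̄ = F·P·Fᵀ + Q = [20555/1874 -4185/1874 -13131/1874; -4185/1874 9913/1874 5621/1874; -13131/1874 5621/1874 17149/1874]
step 1: y = z − H·x̄ = [4665/1874, -26183/1874]
step 1: S = H·P̄·Hᵀ + R = [94839/1874 -57003/937; -57003/937 199454/937]
step 1: K = P̄·Hᵀ·S⁻¹ = [6216/34511 17943/69022; 334875/1104352 -19001/2208704; -89025/2208704 -801509/4417408]
step 1: x' = x̄ + K·y = [-203037/138044, -4217459/4417408, 2308649/8834816]
step 1: P' = (I − K·H)·P̄ = [22034/34511 6216/34511 53511/69022; 6216/34511 334875/1104352 -89025/2208704; 53511/69022 -89025/2208704 13034739/4417408]

step 0: x' = [2337/3748, -1507/3748, 2981/1874], P' = [2975/3748 897/3748 2001/1874; 897/3748 1221/3748 129/1874; 2001/1874 129/1874 3315/937]
step 1: x' = [-203037/138044, -4217459/4417408, 2308649/8834816], P' = [22034/34511 6216/34511 53511/69022; 6216/34511 334875/1104352 -89025/2208704; 53511/69022 -89025/2208704 13034739/4417408]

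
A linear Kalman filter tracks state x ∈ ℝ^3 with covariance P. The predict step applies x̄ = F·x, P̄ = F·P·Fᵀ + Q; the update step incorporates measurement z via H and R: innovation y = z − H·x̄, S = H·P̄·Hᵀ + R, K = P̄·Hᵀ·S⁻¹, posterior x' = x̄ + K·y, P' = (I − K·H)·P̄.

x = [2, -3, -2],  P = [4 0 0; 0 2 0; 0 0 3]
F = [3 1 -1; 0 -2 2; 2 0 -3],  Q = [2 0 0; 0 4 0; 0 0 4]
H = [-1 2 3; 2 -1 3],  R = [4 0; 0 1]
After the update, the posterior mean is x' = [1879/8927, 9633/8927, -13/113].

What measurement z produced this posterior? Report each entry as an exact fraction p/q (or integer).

x̄ = F·x = [5, 2, 10]
P̄ = F·P·Fᵀ + Q = [43 -10 33; -10 24 -18; 33 -18 47]
S = H·P̄·Hᵀ + R = [192 284; 284 1164]
K = P̄·Hᵀ·S⁻¹ = [-3369/35708 1701/8927; 4061/17854 -1247/8927; 63/452 18/113]
x' − x̄ = [-42756/8927, -8221/8927, -1143/113] = K·y
y = (KᵀK)⁻¹·Kᵀ·(x' − x̄) = [-28, -39]
z = y + H·x̄ = [-28, -39] + [29, 38] = [1, -1]

z = [1, -1]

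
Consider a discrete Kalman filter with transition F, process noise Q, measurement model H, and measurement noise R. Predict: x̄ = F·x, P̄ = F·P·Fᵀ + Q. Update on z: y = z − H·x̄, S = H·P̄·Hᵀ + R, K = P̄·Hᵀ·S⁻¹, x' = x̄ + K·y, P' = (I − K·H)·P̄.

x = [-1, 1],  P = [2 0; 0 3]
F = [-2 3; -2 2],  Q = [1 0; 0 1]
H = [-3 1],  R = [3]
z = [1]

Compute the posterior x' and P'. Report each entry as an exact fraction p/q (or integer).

x' = [-1/8, 7/16]
P' = [47/48 53/32; 53/32 261/64]

x̄ = F·x = [5, 4]
P̄ = F·P·Fᵀ + Q = [36 26; 26 21]
y = z − H·x̄ = [12]
S = H·P̄·Hᵀ + R = [192]
K = P̄·Hᵀ·S⁻¹ = [-41/96; -19/64]
x' = x̄ + K·y = [-1/8, 7/16]
P' = (I − K·H)·P̄ = [47/48 53/32; 53/32 261/64]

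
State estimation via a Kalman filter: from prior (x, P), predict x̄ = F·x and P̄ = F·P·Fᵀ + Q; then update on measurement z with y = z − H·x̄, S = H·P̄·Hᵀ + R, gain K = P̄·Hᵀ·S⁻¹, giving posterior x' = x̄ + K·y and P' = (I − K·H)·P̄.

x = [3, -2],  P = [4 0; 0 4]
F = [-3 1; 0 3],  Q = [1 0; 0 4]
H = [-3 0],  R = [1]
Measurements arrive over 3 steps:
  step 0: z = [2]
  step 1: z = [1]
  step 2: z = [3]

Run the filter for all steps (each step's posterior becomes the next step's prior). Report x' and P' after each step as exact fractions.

step 0: x̄ = F·x = [-11, -6]
step 0: P̄ = F·P·Fᵀ + Q = [41 12; 12 40]
step 0: y = z − H·x̄ = [-31]
step 0: S = H·P̄·Hᵀ + R = [370]
step 0: K = P̄·Hᵀ·S⁻¹ = [-123/370; -18/185]
step 0: x' = x̄ + K·y = [-257/370, -552/185]
step 0: P' = (I − K·H)·P̄ = [41/370 6/185; 6/185 6752/185]
step 1: x̄ = F·x = [-9/10, -1656/185]
step 1: P̄ = F·P·Fᵀ + Q = [383/10 546/5; 546/5 61508/185]
step 1: y = z − H·x̄ = [-17/10]
step 1: S = H·P̄·Hᵀ + R = [3457/10]
step 1: K = P̄·Hᵀ·S⁻¹ = [-1149/3457; -3276/3457]
step 1: x' = x̄ + K·y = [-1158/3457, -938898/127909]
step 1: P' = (I − K·H)·P̄ = [383/3457 1092/3457; 1092/3457 2817580/127909]
step 2: x̄ = F·x = [-810360/127909, -2816694/127909]
step 2: P̄ = F·P·Fᵀ + Q = [2830604/127909 8089104/127909; 8089104/127909 25869856/127909]
step 2: y = z − H·x̄ = [-2047353/127909]
step 2: S = H·P̄·Hᵀ + R = [25603345/127909]
step 2: K = P̄·Hᵀ·S⁻¹ = [-8491812/25603345; -24267312/25603345]
step 2: x' = x̄ + K·y = [-26285796/25603345, -175382766/25603345]
step 2: P' = (I − K·H)·P̄ = [2830604/25603345 8089104/25603345; 8089104/25603345 574255264/25603345]

step 0: x' = [-257/370, -552/185], P' = [41/370 6/185; 6/185 6752/185]
step 1: x' = [-1158/3457, -938898/127909], P' = [383/3457 1092/3457; 1092/3457 2817580/127909]
step 2: x' = [-26285796/25603345, -175382766/25603345], P' = [2830604/25603345 8089104/25603345; 8089104/25603345 574255264/25603345]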